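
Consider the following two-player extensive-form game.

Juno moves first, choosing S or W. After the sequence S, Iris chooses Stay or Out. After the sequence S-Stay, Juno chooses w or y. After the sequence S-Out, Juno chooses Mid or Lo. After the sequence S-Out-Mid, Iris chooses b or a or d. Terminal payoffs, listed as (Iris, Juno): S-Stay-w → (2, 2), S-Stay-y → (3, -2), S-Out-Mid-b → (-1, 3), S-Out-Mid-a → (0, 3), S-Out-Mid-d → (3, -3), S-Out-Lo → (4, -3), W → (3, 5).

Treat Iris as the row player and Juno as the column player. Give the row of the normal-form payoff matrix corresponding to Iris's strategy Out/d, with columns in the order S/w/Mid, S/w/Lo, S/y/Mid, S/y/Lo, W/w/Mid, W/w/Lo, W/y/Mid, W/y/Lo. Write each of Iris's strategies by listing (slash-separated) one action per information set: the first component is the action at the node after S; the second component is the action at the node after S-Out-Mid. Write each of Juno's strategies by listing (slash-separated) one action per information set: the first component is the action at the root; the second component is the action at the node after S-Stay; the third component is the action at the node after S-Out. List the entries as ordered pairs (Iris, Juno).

vs S/w/Mid: Juno plays S → Iris plays Out at [S] → Juno plays Mid at [S-Out] → Iris plays d at [S-Out-Mid] → (3, -3)
vs S/w/Lo: Juno plays S → Iris plays Out at [S] → Juno plays Lo at [S-Out] → (4, -3)
vs S/y/Mid: Juno plays S → Iris plays Out at [S] → Juno plays Mid at [S-Out] → Iris plays d at [S-Out-Mid] → (3, -3)
vs S/y/Lo: Juno plays S → Iris plays Out at [S] → Juno plays Lo at [S-Out] → (4, -3)
vs W/w/Mid: Juno plays W → (3, 5)
vs W/w/Lo: Juno plays W → (3, 5)
vs W/y/Mid: Juno plays W → (3, 5)
vs W/y/Lo: Juno plays W → (3, 5)

(3,-3) (4,-3) (3,-3) (4,-3) (3,5) (3,5) (3,5) (3,5)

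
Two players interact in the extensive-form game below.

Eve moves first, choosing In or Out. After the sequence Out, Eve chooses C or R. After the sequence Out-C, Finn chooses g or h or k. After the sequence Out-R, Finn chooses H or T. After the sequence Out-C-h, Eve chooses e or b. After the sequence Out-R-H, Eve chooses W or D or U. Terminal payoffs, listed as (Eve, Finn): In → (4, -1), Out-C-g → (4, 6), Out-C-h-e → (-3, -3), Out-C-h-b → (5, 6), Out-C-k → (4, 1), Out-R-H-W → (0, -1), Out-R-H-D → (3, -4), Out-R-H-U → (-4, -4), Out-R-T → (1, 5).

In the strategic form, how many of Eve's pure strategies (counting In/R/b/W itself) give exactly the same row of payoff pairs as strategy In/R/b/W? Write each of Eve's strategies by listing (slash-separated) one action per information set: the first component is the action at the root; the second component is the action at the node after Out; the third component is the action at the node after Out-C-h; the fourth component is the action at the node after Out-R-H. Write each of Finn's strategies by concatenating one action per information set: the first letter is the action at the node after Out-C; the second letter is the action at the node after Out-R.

Row for In/R/b/W (columns gH, gT, hH, hT, kH, kT): (4,-1) (4,-1) (4,-1) (4,-1) (4,-1) (4,-1).
Under In/R/b/W, Eve's choice at the node after Out and at the node after Out-C-h and at the node after Out-R-H can never be reached regardless of what Finn does, so varying those choices leaves every outcome unchanged.
Holding the reachable choices fixed and varying the unreachable ones freely already gives 2 × 2 × 3 = 12 equivalent strategies.
No other strategy reproduces this row, so those 12 are the full class: In/C/e/W, In/C/e/D, In/C/e/U, In/C/b/W, In/C/b/D, In/C/b/U, In/R/e/W, In/R/e/D, In/R/e/U, In/R/b/W, In/R/b/D, In/R/b/U.

12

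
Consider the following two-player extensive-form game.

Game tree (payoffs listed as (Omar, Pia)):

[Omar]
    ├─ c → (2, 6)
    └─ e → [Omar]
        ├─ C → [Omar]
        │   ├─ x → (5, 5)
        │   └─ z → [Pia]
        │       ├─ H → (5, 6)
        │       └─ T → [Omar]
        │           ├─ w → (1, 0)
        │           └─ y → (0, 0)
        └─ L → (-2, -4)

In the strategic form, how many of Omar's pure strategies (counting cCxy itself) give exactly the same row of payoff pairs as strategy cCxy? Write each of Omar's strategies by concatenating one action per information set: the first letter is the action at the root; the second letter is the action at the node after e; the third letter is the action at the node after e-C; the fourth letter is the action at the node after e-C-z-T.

Row for cCxy (columns H, T): (2,6) (2,6).
Under cCxy, Omar's choice at the node after e and at the node after e-C and at the node after e-C-z-T can never be reached regardless of what Pia does, so varying those choices leaves every outcome unchanged.
Holding the reachable choices fixed and varying the unreachable ones freely already gives 2 × 2 × 2 = 8 equivalent strategies.
No other strategy reproduces this row, so those 8 are the full class: cCxw, cCxy, cCzw, cCzy, cLxw, cLxy, cLzw, cLzy.

8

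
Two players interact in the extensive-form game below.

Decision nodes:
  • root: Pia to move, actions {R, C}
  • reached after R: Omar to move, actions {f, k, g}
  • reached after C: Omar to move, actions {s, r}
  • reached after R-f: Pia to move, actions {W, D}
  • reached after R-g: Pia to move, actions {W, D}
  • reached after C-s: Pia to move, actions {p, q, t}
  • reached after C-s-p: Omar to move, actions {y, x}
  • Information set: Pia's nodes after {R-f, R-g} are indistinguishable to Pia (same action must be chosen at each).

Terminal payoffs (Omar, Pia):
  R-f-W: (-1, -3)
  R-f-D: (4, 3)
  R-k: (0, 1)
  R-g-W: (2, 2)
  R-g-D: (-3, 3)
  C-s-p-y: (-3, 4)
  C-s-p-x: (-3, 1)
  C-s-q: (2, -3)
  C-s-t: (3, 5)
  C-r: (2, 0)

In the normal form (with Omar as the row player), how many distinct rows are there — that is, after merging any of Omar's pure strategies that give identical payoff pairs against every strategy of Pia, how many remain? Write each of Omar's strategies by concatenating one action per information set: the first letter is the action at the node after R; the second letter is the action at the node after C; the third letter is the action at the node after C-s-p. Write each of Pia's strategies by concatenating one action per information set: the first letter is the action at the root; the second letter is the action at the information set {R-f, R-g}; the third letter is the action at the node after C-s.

9

Omar has 12 pure strategies: fsy, fsx, fry, frx, ksy, ksx, kry, krx, gsy, gsx, gry, grx. Columns: RWp, RWq, RWt, RDp, RDq, RDt, CWp, CWq, CWt, CDp, CDq, CDt.
{fsy} → row (-1,-3) (-1,-3) (-1,-3) (4,3) (4,3) (4,3) (-3,4) (2,-3) (3,5) (-3,4) (2,-3) (3,5)
{fsx} → row (-1,-3) (-1,-3) (-1,-3) (4,3) (4,3) (4,3) (-3,1) (2,-3) (3,5) (-3,1) (2,-3) (3,5)
{fry, frx} → row (-1,-3) (-1,-3) (-1,-3) (4,3) (4,3) (4,3) (2,0) (2,0) (2,0) (2,0) (2,0) (2,0)
{ksy} → row (0,1) (0,1) (0,1) (0,1) (0,1) (0,1) (-3,4) (2,-3) (3,5) (-3,4) (2,-3) (3,5)
{ksx} → row (0,1) (0,1) (0,1) (0,1) (0,1) (0,1) (-3,1) (2,-3) (3,5) (-3,1) (2,-3) (3,5)
{kry, krx} → row (0,1) (0,1) (0,1) (0,1) (0,1) (0,1) (2,0) (2,0) (2,0) (2,0) (2,0) (2,0)
{gsy} → row (2,2) (2,2) (2,2) (-3,3) (-3,3) (-3,3) (-3,4) (2,-3) (3,5) (-3,4) (2,-3) (3,5)
{gsx} → row (2,2) (2,2) (2,2) (-3,3) (-3,3) (-3,3) (-3,1) (2,-3) (3,5) (-3,1) (2,-3) (3,5)
{gry, grx} → row (2,2) (2,2) (2,2) (-3,3) (-3,3) (-3,3) (2,0) (2,0) (2,0) (2,0) (2,0) (2,0)
That's 9 distinct rows out of 12 strategies.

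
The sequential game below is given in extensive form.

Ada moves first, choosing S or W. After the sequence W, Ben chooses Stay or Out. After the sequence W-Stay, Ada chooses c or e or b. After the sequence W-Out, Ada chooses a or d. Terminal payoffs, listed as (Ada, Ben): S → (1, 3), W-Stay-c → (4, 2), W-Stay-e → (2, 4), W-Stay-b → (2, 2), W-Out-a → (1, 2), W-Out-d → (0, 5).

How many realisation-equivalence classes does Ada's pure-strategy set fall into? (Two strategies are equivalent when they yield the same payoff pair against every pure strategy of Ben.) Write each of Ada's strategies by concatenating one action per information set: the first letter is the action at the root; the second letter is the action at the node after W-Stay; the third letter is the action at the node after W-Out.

7

Ada has 12 pure strategies: Sca, Scd, Sea, Sed, Sba, Sbd, Wca, Wcd, Wea, Wed, Wba, Wbd. Columns: Stay, Out.
{Sca, Scd, Sea, Sed, Sba, Sbd} → row (1,3) (1,3)
{Wca} → row (4,2) (1,2)
{Wcd} → row (4,2) (0,5)
{Wea} → row (2,4) (1,2)
{Wed} → row (2,4) (0,5)
{Wba} → row (2,2) (1,2)
{Wbd} → row (2,2) (0,5)
That's 7 distinct rows out of 12 strategies.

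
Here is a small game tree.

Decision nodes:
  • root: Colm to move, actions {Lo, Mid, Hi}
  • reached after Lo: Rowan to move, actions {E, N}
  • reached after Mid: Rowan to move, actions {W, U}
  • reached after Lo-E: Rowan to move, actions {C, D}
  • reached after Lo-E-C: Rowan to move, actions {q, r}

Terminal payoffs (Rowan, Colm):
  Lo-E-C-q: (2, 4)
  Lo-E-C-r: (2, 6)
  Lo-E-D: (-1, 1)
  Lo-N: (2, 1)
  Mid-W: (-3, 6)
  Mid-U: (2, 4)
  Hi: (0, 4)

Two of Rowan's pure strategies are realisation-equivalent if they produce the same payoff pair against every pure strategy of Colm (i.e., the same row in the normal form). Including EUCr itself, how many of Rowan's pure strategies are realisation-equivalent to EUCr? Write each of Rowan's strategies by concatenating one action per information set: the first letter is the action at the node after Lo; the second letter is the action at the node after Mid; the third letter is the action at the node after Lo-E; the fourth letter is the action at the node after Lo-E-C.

Row for EUCr (columns Lo, Mid, Hi): (2,6) (2,4) (0,4).
Every one of Rowan's information sets is on the play path for some reply by Colm when Rowan follows EUCr.
Changing the action at any of them therefore changes at least one column, so only EUCr itself gives this row.

1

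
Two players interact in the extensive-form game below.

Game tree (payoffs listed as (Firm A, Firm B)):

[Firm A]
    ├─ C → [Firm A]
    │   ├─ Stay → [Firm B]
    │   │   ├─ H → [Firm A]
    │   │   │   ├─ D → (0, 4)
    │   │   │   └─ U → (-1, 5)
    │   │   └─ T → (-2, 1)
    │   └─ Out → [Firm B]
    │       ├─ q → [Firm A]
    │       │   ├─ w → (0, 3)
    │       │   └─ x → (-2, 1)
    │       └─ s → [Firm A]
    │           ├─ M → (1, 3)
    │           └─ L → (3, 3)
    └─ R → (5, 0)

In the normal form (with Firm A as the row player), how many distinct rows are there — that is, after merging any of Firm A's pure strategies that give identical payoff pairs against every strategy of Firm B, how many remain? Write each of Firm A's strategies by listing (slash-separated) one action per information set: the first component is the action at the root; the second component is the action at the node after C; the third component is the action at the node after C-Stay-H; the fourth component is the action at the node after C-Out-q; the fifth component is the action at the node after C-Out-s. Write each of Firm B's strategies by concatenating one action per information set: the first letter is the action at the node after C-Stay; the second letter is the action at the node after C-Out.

Firm A has 32 pure strategies: C/Stay/D/w/M, C/Stay/D/w/L, C/Stay/D/x/M, C/Stay/D/x/L, C/Stay/U/w/M, C/Stay/U/w/L, C/Stay/U/x/M, C/Stay/U/x/L, C/Out/D/w/M, C/Out/D/w/L, C/Out/D/x/M, C/Out/D/x/L, C/Out/U/w/M, C/Out/U/w/L, C/Out/U/x/M, C/Out/U/x/L, R/Stay/D/w/M, R/Stay/D/w/L, R/Stay/D/x/M, R/Stay/D/x/L, R/Stay/U/w/M, R/Stay/U/w/L, R/Stay/U/x/M, R/Stay/U/x/L, R/Out/D/w/M, R/Out/D/w/L, R/Out/D/x/M, R/Out/D/x/L, R/Out/U/w/M, R/Out/U/w/L, R/Out/U/x/M, R/Out/U/x/L. Columns: Hq, Hs, Tq, Ts.
{C/Stay/D/w/M, C/Stay/D/w/L, C/Stay/D/x/M, C/Stay/D/x/L} → row (0,4) (0,4) (-2,1) (-2,1)
{C/Stay/U/w/M, C/Stay/U/w/L, C/Stay/U/x/M, C/Stay/U/x/L} → row (-1,5) (-1,5) (-2,1) (-2,1)
{C/Out/D/w/M, C/Out/U/w/M} → row (0,3) (1,3) (0,3) (1,3)
{C/Out/D/w/L, C/Out/U/w/L} → row (0,3) (3,3) (0,3) (3,3)
{C/Out/D/x/M, C/Out/U/x/M} → row (-2,1) (1,3) (-2,1) (1,3)
{C/Out/D/x/L, C/Out/U/x/L} → row (-2,1) (3,3) (-2,1) (3,3)
{R/Stay/D/w/M, R/Stay/D/w/L, R/Stay/D/x/M, R/Stay/D/x/L, R/Stay/U/w/M, R/Stay/U/w/L, R/Stay/U/x/M, R/Stay/U/x/L, R/Out/D/w/M, R/Out/D/w/L, R/Out/D/x/M, R/Out/D/x/L, R/Out/U/w/M, R/Out/U/w/L, R/Out/U/x/M, R/Out/U/x/L} → row (5,0) (5,0) (5,0) (5,0)
That's 7 distinct rows out of 32 strategies.

7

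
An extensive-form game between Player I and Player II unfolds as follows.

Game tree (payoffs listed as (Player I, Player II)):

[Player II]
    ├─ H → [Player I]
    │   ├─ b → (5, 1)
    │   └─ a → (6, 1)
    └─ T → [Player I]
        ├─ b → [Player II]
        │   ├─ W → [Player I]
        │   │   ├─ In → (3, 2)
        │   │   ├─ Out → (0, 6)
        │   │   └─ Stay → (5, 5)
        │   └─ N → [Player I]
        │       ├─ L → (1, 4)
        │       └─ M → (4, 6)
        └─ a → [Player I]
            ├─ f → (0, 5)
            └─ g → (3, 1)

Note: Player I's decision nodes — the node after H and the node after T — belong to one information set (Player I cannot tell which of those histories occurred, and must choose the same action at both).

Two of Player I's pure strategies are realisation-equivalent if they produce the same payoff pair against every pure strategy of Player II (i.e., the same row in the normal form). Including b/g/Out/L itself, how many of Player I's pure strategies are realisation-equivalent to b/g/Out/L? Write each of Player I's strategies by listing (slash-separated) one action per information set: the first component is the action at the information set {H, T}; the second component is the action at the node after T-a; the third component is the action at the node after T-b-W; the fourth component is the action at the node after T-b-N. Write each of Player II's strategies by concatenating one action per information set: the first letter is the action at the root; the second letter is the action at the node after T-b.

2

Row for b/g/Out/L (columns HW, HN, TW, TN): (5,1) (5,1) (0,6) (1,4).
Under b/g/Out/L, Player I's choice at the node after T-a can never be reached regardless of what Player II does, so varying those choices leaves every outcome unchanged.
Holding the reachable choices fixed and varying the unreachable one freely already gives 2 equivalent strategies.
No other strategy reproduces this row, so those 2 are the full class: b/f/Out/L, b/g/Out/L.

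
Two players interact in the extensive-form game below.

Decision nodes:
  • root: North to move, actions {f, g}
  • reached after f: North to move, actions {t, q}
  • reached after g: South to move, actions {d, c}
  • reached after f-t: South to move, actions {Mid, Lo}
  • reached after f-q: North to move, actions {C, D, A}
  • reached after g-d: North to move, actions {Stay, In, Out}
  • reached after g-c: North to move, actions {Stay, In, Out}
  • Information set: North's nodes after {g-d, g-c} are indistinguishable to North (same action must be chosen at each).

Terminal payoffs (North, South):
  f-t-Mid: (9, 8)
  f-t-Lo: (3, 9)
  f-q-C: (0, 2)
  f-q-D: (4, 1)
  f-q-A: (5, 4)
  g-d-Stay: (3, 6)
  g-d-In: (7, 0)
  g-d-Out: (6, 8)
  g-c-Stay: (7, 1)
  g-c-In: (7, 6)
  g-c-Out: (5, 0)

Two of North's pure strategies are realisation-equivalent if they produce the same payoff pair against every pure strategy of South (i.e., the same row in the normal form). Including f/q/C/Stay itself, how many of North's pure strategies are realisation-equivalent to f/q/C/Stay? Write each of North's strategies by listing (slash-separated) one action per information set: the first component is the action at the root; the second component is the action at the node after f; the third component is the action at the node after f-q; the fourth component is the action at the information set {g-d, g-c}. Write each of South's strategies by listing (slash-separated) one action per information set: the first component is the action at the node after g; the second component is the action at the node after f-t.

Row for f/q/C/Stay (columns d/Mid, d/Lo, c/Mid, c/Lo): (0,2) (0,2) (0,2) (0,2).
Under f/q/C/Stay, North's choice at the information set {g-d, g-c} can never be reached regardless of what South does, so varying those choices leaves every outcome unchanged.
Holding the reachable choices fixed and varying the unreachable one freely already gives 3 equivalent strategies.
No other strategy reproduces this row, so those 3 are the full class: f/q/C/Stay, f/q/C/In, f/q/C/Out.

3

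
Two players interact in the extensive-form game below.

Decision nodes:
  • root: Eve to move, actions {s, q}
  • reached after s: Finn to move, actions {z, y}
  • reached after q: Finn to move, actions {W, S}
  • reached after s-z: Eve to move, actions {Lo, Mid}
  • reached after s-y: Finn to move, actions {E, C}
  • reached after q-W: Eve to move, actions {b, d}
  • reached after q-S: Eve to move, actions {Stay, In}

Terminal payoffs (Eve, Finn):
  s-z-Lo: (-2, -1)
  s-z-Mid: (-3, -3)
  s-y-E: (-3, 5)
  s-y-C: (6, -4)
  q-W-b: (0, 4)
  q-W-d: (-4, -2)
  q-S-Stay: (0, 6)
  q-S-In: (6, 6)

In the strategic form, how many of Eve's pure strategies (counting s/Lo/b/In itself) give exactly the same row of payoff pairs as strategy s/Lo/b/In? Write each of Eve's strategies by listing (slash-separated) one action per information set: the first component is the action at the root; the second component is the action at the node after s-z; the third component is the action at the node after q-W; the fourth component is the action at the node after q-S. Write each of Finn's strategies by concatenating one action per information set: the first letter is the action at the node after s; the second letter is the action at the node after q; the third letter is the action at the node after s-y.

Row for s/Lo/b/In (columns zWE, zWC, zSE, zSC, yWE, yWC, ySE, ySC): (-2,-1) (-2,-1) (-2,-1) (-2,-1) (-3,5) (6,-4) (-3,5) (6,-4).
Under s/Lo/b/In, Eve's choice at the node after q-W and at the node after q-S can never be reached regardless of what Finn does, so varying those choices leaves every outcome unchanged.
Holding the reachable choices fixed and varying the unreachable ones freely already gives 2 × 2 = 4 equivalent strategies.
No other strategy reproduces this row, so those 4 are the full class: s/Lo/b/Stay, s/Lo/b/In, s/Lo/d/Stay, s/Lo/d/In.

4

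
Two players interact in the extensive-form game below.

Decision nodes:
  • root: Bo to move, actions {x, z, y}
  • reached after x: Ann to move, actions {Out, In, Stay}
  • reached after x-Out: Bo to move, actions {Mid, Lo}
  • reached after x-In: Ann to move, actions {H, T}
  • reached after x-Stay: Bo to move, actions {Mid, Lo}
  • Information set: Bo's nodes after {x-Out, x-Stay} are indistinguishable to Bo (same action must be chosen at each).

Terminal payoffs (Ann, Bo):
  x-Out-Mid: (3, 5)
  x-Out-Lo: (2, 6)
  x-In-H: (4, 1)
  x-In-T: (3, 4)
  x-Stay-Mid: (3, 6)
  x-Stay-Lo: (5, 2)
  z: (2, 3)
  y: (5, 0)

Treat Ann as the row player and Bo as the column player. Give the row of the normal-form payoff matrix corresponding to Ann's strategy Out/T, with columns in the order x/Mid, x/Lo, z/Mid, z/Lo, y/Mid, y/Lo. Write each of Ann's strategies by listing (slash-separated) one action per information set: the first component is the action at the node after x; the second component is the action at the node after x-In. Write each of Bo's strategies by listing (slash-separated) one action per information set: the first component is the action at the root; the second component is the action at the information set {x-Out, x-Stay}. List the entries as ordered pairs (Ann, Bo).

vs x/Mid: Bo plays x → Ann plays Out at [x] → Bo plays Mid at [x-Out] → (3, 5)
vs x/Lo: Bo plays x → Ann plays Out at [x] → Bo plays Lo at [x-Out] → (2, 6)
vs z/Mid: Bo plays z → (2, 3)
vs z/Lo: Bo plays z → (2, 3)
vs y/Mid: Bo plays y → (5, 0)
vs y/Lo: Bo plays y → (5, 0)

(3,5) (2,6) (2,3) (2,3) (5,0) (5,0)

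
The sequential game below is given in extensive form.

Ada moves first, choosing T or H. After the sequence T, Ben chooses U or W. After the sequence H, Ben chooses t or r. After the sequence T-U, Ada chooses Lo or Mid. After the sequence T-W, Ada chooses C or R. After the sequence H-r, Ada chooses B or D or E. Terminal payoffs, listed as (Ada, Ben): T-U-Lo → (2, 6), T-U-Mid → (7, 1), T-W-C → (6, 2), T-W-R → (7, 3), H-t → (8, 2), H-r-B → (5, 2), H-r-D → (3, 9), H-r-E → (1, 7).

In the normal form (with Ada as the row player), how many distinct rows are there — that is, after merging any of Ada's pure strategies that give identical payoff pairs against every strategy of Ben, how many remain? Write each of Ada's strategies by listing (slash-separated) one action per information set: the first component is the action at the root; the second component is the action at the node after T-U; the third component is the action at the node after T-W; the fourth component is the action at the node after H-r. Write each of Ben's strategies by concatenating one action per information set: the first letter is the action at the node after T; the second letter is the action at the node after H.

7

Ada has 24 pure strategies: T/Lo/C/B, T/Lo/C/D, T/Lo/C/E, T/Lo/R/B, T/Lo/R/D, T/Lo/R/E, T/Mid/C/B, T/Mid/C/D, T/Mid/C/E, T/Mid/R/B, T/Mid/R/D, T/Mid/R/E, H/Lo/C/B, H/Lo/C/D, H/Lo/C/E, H/Lo/R/B, H/Lo/R/D, H/Lo/R/E, H/Mid/C/B, H/Mid/C/D, H/Mid/C/E, H/Mid/R/B, H/Mid/R/D, H/Mid/R/E. Columns: Ut, Ur, Wt, Wr.
{T/Lo/C/B, T/Lo/C/D, T/Lo/C/E} → row (2,6) (2,6) (6,2) (6,2)
{T/Lo/R/B, T/Lo/R/D, T/Lo/R/E} → row (2,6) (2,6) (7,3) (7,3)
{T/Mid/C/B, T/Mid/C/D, T/Mid/C/E} → row (7,1) (7,1) (6,2) (6,2)
{T/Mid/R/B, T/Mid/R/D, T/Mid/R/E} → row (7,1) (7,1) (7,3) (7,3)
{H/Lo/C/B, H/Lo/R/B, H/Mid/C/B, H/Mid/R/B} → row (8,2) (5,2) (8,2) (5,2)
{H/Lo/C/D, H/Lo/R/D, H/Mid/C/D, H/Mid/R/D} → row (8,2) (3,9) (8,2) (3,9)
{H/Lo/C/E, H/Lo/R/E, H/Mid/C/E, H/Mid/R/E} → row (8,2) (1,7) (8,2) (1,7)
That's 7 distinct rows out of 24 strategies.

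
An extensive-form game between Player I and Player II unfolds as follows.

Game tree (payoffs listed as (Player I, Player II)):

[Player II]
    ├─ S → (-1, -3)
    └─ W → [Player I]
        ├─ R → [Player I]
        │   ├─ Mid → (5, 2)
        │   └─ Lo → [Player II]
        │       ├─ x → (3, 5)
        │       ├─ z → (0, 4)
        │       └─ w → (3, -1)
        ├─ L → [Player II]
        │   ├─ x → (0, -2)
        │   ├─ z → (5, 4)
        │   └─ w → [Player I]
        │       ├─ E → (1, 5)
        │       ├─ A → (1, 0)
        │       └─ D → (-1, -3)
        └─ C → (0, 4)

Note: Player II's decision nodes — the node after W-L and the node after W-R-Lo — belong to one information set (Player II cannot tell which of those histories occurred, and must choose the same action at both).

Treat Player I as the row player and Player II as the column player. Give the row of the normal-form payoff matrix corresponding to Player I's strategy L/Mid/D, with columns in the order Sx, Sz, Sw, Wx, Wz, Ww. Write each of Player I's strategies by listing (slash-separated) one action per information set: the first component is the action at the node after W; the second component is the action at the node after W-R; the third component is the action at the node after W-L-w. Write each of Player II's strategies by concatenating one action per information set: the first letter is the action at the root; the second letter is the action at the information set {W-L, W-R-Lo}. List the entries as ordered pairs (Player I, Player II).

vs Sx: Player II plays S → (-1, -3)
vs Sz: Player II plays S → (-1, -3)
vs Sw: Player II plays S → (-1, -3)
vs Wx: Player II plays W → Player I plays L at [W] → Player II plays x at [W-L] → (0, -2)
vs Wz: Player II plays W → Player I plays L at [W] → Player II plays z at [W-L] → (5, 4)
vs Ww: Player II plays W → Player I plays L at [W] → Player II plays w at [W-L] → Player I plays D at [W-L-w] → (-1, -3)

(-1,-3) (-1,-3) (-1,-3) (0,-2) (5,4) (-1,-3)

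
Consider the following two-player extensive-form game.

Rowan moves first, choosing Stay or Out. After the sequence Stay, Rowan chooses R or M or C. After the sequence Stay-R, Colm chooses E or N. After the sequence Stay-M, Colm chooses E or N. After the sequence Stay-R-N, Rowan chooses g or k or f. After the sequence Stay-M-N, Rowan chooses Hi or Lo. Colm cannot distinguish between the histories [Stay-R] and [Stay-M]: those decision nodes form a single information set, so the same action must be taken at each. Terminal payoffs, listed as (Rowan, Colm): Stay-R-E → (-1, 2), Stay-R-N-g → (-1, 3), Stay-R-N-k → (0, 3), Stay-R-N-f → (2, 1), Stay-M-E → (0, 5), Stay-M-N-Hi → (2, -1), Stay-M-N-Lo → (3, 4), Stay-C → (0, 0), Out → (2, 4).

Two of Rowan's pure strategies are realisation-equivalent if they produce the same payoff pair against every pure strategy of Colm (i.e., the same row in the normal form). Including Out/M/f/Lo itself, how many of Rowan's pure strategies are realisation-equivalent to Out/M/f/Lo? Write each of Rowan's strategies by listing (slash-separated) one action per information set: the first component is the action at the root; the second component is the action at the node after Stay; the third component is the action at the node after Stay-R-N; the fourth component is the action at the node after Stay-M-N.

18

Row for Out/M/f/Lo (columns E, N): (2,4) (2,4).
Under Out/M/f/Lo, Rowan's choice at the node after Stay and at the node after Stay-R-N and at the node after Stay-M-N can never be reached regardless of what Colm does, so varying those choices leaves every outcome unchanged.
Holding the reachable choices fixed and varying the unreachable ones freely already gives 3 × 3 × 2 = 18 equivalent strategies.
No other strategy reproduces this row, so those 18 are the full class: Out/R/g/Hi, Out/R/g/Lo, Out/R/k/Hi, Out/R/k/Lo, Out/R/f/Hi, Out/R/f/Lo, Out/M/g/Hi, Out/M/g/Lo, Out/M/k/Hi, Out/M/k/Lo, Out/M/f/Hi, Out/M/f/Lo, Out/C/g/Hi, Out/C/g/Lo, Out/C/k/Hi, Out/C/k/Lo, Out/C/f/Hi, Out/C/f/Lo.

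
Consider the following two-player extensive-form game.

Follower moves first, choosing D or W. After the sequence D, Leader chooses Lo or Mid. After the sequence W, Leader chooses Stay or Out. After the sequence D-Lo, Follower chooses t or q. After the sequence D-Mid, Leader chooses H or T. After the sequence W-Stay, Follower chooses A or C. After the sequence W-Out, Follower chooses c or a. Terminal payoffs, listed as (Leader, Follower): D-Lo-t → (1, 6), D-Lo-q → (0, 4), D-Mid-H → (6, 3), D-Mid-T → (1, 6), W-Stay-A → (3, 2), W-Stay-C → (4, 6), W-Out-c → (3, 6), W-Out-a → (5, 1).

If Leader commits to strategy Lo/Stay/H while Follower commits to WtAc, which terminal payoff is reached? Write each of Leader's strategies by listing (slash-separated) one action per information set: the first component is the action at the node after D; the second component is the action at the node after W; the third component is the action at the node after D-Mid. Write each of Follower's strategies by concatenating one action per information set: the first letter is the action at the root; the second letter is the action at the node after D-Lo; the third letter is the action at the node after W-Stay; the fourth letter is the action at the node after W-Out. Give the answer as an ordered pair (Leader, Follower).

(3, 2)

Trace the play path from the root:
  Follower plays W
  Leader plays Stay at [W]
  Follower plays A at [W-Stay]
→ terminal payoff (3, 2).
(Leader's choice at the node after D is never reached on this path, so it doesn't affect the outcome.)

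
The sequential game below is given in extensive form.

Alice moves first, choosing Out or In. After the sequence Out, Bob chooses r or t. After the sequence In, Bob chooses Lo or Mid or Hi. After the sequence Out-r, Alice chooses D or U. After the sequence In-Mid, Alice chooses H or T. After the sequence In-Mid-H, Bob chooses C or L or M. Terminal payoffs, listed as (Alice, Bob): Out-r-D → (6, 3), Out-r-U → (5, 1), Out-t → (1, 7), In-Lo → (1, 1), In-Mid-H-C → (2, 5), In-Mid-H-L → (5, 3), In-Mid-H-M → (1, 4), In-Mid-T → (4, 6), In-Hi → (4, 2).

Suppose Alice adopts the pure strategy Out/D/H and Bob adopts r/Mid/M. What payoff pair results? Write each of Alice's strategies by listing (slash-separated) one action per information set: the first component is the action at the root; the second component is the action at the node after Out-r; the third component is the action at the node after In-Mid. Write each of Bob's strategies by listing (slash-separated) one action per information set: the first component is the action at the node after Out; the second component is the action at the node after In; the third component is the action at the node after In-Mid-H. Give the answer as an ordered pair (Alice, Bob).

(6, 3)

Trace the play path from the root:
  Alice plays Out
  Bob plays r at [Out]
  Alice plays D at [Out-r]
→ terminal payoff (6, 3).
(Alice's choice at the node after In-Mid is never reached on this path, so it doesn't affect the outcome.)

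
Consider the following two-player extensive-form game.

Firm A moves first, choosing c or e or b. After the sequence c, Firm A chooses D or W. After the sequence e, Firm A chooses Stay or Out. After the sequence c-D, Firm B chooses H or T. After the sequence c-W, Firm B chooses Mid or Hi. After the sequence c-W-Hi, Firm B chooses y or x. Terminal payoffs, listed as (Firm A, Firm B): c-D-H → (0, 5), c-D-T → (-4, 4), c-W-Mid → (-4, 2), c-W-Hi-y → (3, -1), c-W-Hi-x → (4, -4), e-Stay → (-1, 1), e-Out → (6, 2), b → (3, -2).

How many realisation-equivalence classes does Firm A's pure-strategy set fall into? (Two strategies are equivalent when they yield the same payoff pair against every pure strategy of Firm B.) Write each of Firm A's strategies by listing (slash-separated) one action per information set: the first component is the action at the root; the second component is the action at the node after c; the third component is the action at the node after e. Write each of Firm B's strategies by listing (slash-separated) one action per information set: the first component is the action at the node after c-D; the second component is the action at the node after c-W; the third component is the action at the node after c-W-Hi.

Firm A has 12 pure strategies: c/D/Stay, c/D/Out, c/W/Stay, c/W/Out, e/D/Stay, e/D/Out, e/W/Stay, e/W/Out, b/D/Stay, b/D/Out, b/W/Stay, b/W/Out. Columns: H/Mid/y, H/Mid/x, H/Hi/y, H/Hi/x, T/Mid/y, T/Mid/x, T/Hi/y, T/Hi/x.
{c/D/Stay, c/D/Out} → row (0,5) (0,5) (0,5) (0,5) (-4,4) (-4,4) (-4,4) (-4,4)
{c/W/Stay, c/W/Out} → row (-4,2) (-4,2) (3,-1) (4,-4) (-4,2) (-4,2) (3,-1) (4,-4)
{e/D/Stay, e/W/Stay} → row (-1,1) (-1,1) (-1,1) (-1,1) (-1,1) (-1,1) (-1,1) (-1,1)
{e/D/Out, e/W/Out} → row (6,2) (6,2) (6,2) (6,2) (6,2) (6,2) (6,2) (6,2)
{b/D/Stay, b/D/Out, b/W/Stay, b/W/Out} → row (3,-2) (3,-2) (3,-2) (3,-2) (3,-2) (3,-2) (3,-2) (3,-2)
That's 5 distinct rows out of 12 strategies.

5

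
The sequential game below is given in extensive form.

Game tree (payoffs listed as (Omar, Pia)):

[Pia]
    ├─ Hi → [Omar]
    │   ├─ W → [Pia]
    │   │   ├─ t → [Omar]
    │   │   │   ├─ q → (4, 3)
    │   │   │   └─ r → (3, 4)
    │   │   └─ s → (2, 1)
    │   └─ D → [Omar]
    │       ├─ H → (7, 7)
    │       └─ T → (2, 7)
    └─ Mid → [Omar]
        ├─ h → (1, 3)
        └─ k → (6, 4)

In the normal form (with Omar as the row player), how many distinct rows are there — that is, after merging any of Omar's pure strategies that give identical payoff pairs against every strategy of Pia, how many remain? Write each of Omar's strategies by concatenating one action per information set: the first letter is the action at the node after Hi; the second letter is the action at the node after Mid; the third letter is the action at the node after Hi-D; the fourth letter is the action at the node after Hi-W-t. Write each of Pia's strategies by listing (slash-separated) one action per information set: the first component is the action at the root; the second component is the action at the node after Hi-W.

8

Omar has 16 pure strategies: WhHq, WhHr, WhTq, WhTr, WkHq, WkHr, WkTq, WkTr, DhHq, DhHr, DhTq, DhTr, DkHq, DkHr, DkTq, DkTr. Columns: Hi/t, Hi/s, Mid/t, Mid/s.
{WhHq, WhTq} → row (4,3) (2,1) (1,3) (1,3)
{WhHr, WhTr} → row (3,4) (2,1) (1,3) (1,3)
{WkHq, WkTq} → row (4,3) (2,1) (6,4) (6,4)
{WkHr, WkTr} → row (3,4) (2,1) (6,4) (6,4)
{DhHq, DhHr} → row (7,7) (7,7) (1,3) (1,3)
{DhTq, DhTr} → row (2,7) (2,7) (1,3) (1,3)
{DkHq, DkHr} → row (7,7) (7,7) (6,4) (6,4)
{DkTq, DkTr} → row (2,7) (2,7) (6,4) (6,4)
That's 8 distinct rows out of 16 strategies.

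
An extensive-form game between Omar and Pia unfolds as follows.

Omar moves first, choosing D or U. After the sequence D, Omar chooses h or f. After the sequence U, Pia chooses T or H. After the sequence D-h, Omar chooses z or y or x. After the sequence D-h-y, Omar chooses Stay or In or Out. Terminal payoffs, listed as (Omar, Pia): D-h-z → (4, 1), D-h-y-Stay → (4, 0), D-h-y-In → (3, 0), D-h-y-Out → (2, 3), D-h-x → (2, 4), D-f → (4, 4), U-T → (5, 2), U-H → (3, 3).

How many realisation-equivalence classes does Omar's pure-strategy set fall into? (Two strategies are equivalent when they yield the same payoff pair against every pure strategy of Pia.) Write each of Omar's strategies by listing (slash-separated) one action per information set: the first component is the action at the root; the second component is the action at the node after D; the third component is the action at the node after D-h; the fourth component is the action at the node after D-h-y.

7

Omar has 36 pure strategies: D/h/z/Stay, D/h/z/In, D/h/z/Out, D/h/y/Stay, D/h/y/In, D/h/y/Out, D/h/x/Stay, D/h/x/In, D/h/x/Out, D/f/z/Stay, D/f/z/In, D/f/z/Out, D/f/y/Stay, D/f/y/In, D/f/y/Out, D/f/x/Stay, D/f/x/In, D/f/x/Out, U/h/z/Stay, U/h/z/In, U/h/z/Out, U/h/y/Stay, U/h/y/In, U/h/y/Out, U/h/x/Stay, U/h/x/In, U/h/x/Out, U/f/z/Stay, U/f/z/In, U/f/z/Out, U/f/y/Stay, U/f/y/In, U/f/y/Out, U/f/x/Stay, U/f/x/In, U/f/x/Out. Columns: T, H.
{D/h/z/Stay, D/h/z/In, D/h/z/Out} → row (4,1) (4,1)
{D/h/y/Stay} → row (4,0) (4,0)
{D/h/y/In} → row (3,0) (3,0)
{D/h/y/Out} → row (2,3) (2,3)
{D/h/x/Stay, D/h/x/In, D/h/x/Out} → row (2,4) (2,4)
{D/f/z/Stay, D/f/z/In, D/f/z/Out, D/f/y/Stay, D/f/y/In, D/f/y/Out, D/f/x/Stay, D/f/x/In, D/f/x/Out} → row (4,4) (4,4)
{U/h/z/Stay, U/h/z/In, U/h/z/Out, U/h/y/Stay, U/h/y/In, U/h/y/Out, U/h/x/Stay, U/h/x/In, U/h/x/Out, U/f/z/Stay, U/f/z/In, U/f/z/Out, U/f/y/Stay, U/f/y/In, U/f/y/Out, U/f/x/Stay, U/f/x/In, U/f/x/Out} → row (5,2) (3,3)
That's 7 distinct rows out of 36 strategies.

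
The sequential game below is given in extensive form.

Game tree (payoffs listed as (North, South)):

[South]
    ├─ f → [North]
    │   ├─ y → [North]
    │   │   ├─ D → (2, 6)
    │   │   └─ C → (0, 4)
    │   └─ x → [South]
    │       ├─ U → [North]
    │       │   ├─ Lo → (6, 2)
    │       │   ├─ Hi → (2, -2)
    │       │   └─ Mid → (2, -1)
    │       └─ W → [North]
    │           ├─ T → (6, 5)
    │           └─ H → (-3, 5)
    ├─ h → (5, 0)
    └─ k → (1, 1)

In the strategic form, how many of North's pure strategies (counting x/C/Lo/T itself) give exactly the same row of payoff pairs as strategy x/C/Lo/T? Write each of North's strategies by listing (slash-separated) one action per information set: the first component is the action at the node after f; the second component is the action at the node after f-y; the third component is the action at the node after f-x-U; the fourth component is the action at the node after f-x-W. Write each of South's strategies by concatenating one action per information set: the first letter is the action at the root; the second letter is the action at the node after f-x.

Row for x/C/Lo/T (columns fU, fW, hU, hW, kU, kW): (6,2) (6,5) (5,0) (5,0) (1,1) (1,1).
Under x/C/Lo/T, North's choice at the node after f-y can never be reached regardless of what South does, so varying those choices leaves every outcome unchanged.
Holding the reachable choices fixed and varying the unreachable one freely already gives 2 equivalent strategies.
No other strategy reproduces this row, so those 2 are the full class: x/D/Lo/T, x/C/Lo/T.

2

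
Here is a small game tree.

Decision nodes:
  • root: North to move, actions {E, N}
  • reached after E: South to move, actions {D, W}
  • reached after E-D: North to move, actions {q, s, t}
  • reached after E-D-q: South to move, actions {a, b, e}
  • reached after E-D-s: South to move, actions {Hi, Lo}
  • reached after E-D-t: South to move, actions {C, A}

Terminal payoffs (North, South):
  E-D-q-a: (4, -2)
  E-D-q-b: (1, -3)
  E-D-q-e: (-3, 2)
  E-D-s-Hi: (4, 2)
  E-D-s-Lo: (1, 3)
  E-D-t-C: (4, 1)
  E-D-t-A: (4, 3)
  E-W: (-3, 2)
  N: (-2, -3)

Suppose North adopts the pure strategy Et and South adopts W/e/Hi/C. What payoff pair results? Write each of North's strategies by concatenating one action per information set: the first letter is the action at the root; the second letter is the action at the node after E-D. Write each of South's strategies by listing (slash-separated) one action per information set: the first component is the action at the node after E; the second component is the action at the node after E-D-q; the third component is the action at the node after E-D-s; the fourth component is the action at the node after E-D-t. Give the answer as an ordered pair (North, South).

(-3, 2)

Trace the play path from the root:
  North plays E
  South plays W at [E]
→ terminal payoff (-3, 2).
(North's choice at the node after E-D is never reached on this path, so it doesn't affect the outcome.)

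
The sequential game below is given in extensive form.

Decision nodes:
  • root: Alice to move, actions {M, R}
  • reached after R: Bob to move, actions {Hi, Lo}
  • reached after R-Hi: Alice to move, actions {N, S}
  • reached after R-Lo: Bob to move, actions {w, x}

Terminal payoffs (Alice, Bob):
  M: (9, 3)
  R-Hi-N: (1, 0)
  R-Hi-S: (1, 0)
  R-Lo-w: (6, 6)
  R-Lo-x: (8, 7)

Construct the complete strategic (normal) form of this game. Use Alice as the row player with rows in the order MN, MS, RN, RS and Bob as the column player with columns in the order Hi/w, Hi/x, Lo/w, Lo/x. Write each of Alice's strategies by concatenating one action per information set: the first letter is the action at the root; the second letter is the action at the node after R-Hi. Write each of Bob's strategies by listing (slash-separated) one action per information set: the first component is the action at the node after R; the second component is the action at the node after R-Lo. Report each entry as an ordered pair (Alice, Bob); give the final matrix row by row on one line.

Row MN: Hi/w→(9,3), Hi/x→(9,3), Lo/w→(9,3), Lo/x→(9,3)
Row MS: Hi/w→(9,3), Hi/x→(9,3), Lo/w→(9,3), Lo/x→(9,3)
Row RN: Hi/w→(1,0), Hi/x→(1,0), Lo/w→(6,6), Lo/x→(8,7)
Row RS: Hi/w→(1,0), Hi/x→(1,0), Lo/w→(6,6), Lo/x→(8,7)

MN: (9,3) (9,3) (9,3) (9,3) | MS: (9,3) (9,3) (9,3) (9,3) | RN: (1,0) (1,0) (6,6) (8,7) | RS: (1,0) (1,0) (6,6) (8,7)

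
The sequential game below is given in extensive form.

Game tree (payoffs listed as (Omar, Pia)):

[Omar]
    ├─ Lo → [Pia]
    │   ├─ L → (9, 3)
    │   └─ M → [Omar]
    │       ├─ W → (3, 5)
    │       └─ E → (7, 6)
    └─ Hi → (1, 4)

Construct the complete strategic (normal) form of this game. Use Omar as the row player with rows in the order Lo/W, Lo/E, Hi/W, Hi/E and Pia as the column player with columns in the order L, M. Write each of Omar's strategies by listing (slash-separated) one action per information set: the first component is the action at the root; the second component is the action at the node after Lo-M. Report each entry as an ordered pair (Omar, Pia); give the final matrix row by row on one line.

Lo/W: (9,3) (3,5) | Lo/E: (9,3) (7,6) | Hi/W: (1,4) (1,4) | Hi/E: (1,4) (1,4)

            L        M
Lo/W    (9,3)    (3,5)
Lo/E    (9,3)    (7,6)
Hi/W    (1,4)    (1,4)
Hi/E    (1,4)    (1,4)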